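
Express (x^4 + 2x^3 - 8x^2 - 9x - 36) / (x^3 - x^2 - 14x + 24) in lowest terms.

(x^2 + x + 3)/(x - 2)

By polynomial division,
  x^4 + 2x^3 - 8x^2 - 9x - 36 = (x + 3)(x^3 - x^2 - 14x + 24) + (9x^2 + 9x - 108)
  x^3 - x^2 - 14x + 24 = ((1/9)x - 2/9)(9x^2 + 9x - 108) + (0)
Last nonzero remainder: 9x^2 + 9x - 108. Dividing through by 9 gives the monic gcd x^2 + x - 12.
Cancel x^2 + x - 12 from numerator and denominator to get the reduced form.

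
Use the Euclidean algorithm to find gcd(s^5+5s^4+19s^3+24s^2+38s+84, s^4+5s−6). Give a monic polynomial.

s^3+s^2+s+6

By polynomial division,
  s^5+5s^4+19s^3+24s^2+38s+84 = (s+5)(s^4+5s−6) + (19s^3+19s^2+19s+114)
  s^4+5s−6 = ((1/19)s−1/19)(19s^3+19s^2+19s+114) + (0)
Last nonzero remainder: 19s^3+19s^2+19s+114. Dividing through by 19 gives the monic gcd s^3+s^2+s+6.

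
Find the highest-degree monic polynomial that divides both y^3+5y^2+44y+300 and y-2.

1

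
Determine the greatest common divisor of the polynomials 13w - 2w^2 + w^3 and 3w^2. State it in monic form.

By polynomial division,
  w^3 - 2w^2 + 13w = ((1/3)w - 2/3)(3w^2) + (13w)
  3w^2 = ((3/13)w)(13w) + (0)
Last nonzero remainder: 13w. Dividing through by 13 gives the monic gcd w.

w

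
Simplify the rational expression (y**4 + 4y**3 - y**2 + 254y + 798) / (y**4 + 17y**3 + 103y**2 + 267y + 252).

Euclidean algorithm in ℚ[y]:
  y**4 + 4y**3 - y**2 + 254y + 798 = (y**4 + 17y**3 + 103y**2 + 267y + 252) + (-13y**3 - 104y**2 - 13y + 546)
  y**4 + 17y**3 + 103y**2 + 267y + 252 = (-(1/13)y - 9/13)(-13y**3 - 104y**2 - 13y + 546) + (30y**2 + 300y + 630)
  -13y**3 - 104y**2 - 13y + 546 = (-(13/30)y + 13/15)(30y**2 + 300y + 630) + (0)
Last nonzero remainder: 30y**2 + 300y + 630. Dividing through by 30 gives the monic gcd y**2 + 10y + 21.
Cancel y**2 + 10y + 21 from numerator and denominator to get the reduced form.

(y**2 - 6y + 38)/(y**2 + 7y + 12)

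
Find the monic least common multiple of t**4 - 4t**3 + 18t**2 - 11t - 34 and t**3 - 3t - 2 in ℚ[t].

t**5 - 3t**4 + 14t**3 + 7t**2 - 45t - 34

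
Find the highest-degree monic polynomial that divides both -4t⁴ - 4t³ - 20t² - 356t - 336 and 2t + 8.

t + 4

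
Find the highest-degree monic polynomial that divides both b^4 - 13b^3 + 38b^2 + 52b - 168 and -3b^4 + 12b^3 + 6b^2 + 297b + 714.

By polynomial division,
  b^4 - 13b^3 + 38b^2 + 52b - 168 = (-1/3)(-3b^4 + 12b^3 + 6b^2 + 297b + 714) + (-9b^3 + 40b^2 + 151b + 70)
  -3b^4 + 12b^3 + 6b^2 + 297b + 714 = ((1/3)b + 4/27)(-9b^3 + 40b^2 + 151b + 70) + (-(1357/27)b^2 + (6785/27)b + 18998/27)
  -9b^3 + 40b^2 + 151b + 70 = ((243/1357)b + 135/1357)(-(1357/27)b^2 + (6785/27)b + 18998/27) + (0)
Last nonzero remainder: -(1357/27)b^2 + (6785/27)b + 18998/27. Dividing through by -1357/27 gives the monic gcd b^2 - 5b - 14.

b^2 - 5b - 14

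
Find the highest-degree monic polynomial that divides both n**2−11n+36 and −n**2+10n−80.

Repeated division with remainder:
  n**2−11n+36 = (−1)(−n**2+10n−80) + (−n−44)
  −n**2+10n−80 = (n−54)(−n−44) + (−2456)
  −n−44 = ((1/2456)n+11/614)(−2456) + (0)
The last nonzero remainder is the constant −2456, so the polynomials are coprime and gcd = 1.

1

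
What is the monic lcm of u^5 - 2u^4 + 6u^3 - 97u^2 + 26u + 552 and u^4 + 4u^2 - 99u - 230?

u^6 - 7u^5 + 16u^4 - 127u^3 + 511u^2 + 422u - 2760

Apply the Euclidean algorithm:
  u^5 - 2u^4 + 6u^3 - 97u^2 + 26u + 552 = (u - 2)(u^4 + 4u^2 - 99u - 230) + (2u^3 + 10u^2 + 58u + 92)
  u^4 + 4u^2 - 99u - 230 = ((1/2)u - 5/2)(2u^3 + 10u^2 + 58u + 92) + (0)
Last nonzero remainder: 2u^3 + 10u^2 + 58u + 92. Dividing through by 2 gives the monic gcd u^3 + 5u^2 + 29u + 46.
Then lcm(f, g) = f·g / gcd(f, g); expanding and making the result monic gives the answer.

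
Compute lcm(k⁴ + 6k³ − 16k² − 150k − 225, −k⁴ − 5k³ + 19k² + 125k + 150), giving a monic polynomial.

Repeated division with remainder:
  k⁴ + 6k³ − 16k² − 150k − 225 = (−1)(−k⁴ − 5k³ + 19k² + 125k + 150) + (k³ + 3k² − 25k − 75)
  −k⁴ − 5k³ + 19k² + 125k + 150 = (−k − 2)(k³ + 3k² − 25k − 75) + (0)
The last nonzero remainder k³ + 3k² − 25k − 75 is already monic.
Then lcm(f, g) = f·g / gcd(f, g); expanding and making the result monic gives the answer.

k⁵ + 8k⁴ − 4k³ − 182k² − 525k − 450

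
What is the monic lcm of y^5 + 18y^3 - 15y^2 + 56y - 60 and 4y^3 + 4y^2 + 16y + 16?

y^6 + y^5 + 18y^4 + 3y^3 + 41y^2 - 4y - 60

Apply the Euclidean algorithm:
  y^5 + 18y^3 - 15y^2 + 56y - 60 = ((1/4)y^2 - (1/4)y + 15/4)(4y^3 + 4y^2 + 16y + 16) + (-30y^2 - 120)
  4y^3 + 4y^2 + 16y + 16 = (-(2/15)y - 2/15)(-30y^2 - 120) + (0)
Last nonzero remainder: -30y^2 - 120. Dividing through by -30 gives the monic gcd y^2 + 4.
Then lcm(f, g) = f·g / gcd(f, g); expanding and making the result monic gives the answer.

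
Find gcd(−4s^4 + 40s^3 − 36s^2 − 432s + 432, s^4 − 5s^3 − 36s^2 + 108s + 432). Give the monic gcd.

s^3 − 9s^2 + 108

Repeated division with remainder:
  −4s^4 + 40s^3 − 36s^2 − 432s + 432 = (−4)(s^4 − 5s^3 − 36s^2 + 108s + 432) + (20s^3 − 180s^2 + 2160)
  s^4 − 5s^3 − 36s^2 + 108s + 432 = ((1/20)s + 1/5)(20s^3 − 180s^2 + 2160) + (0)
Last nonzero remainder: 20s^3 − 180s^2 + 2160. Dividing through by 20 gives the monic gcd s^3 − 9s^2 + 108.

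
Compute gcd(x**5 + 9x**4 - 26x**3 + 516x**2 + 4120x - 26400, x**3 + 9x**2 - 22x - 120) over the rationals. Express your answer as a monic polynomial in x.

x**2 + 6x - 40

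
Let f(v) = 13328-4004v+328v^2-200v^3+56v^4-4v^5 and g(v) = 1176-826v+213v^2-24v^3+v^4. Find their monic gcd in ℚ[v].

-196+105v-18v^2+v^3

By polynomial division,
  -4v^5+56v^4-200v^3+328v^2-4004v+13328 = (-4v-40)(v^4-24v^3+213v^2-826v+1176) + (-308v^3+5544v^2-32340v+60368)
  v^4-24v^3+213v^2-826v+1176 = (-(1/308)v+3/154)(-308v^3+5544v^2-32340v+60368) + (0)
Last nonzero remainder: -308v^3+5544v^2-32340v+60368. Dividing through by -308 gives the monic gcd v^3-18v^2+105v-196.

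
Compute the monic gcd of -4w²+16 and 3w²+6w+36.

Apply the Euclidean algorithm:
  -4w²+16 = (-4/3)(3w²+6w+36) + (8w+64)
  3w²+6w+36 = ((3/8)w-9/4)(8w+64) + (180)
  8w+64 = ((2/45)w+16/45)(180) + (0)
The last nonzero remainder is the constant 180, so the polynomials are coprime and gcd = 1.

1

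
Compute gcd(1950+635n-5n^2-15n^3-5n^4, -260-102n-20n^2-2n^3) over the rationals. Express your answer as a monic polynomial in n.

26+5n+n^2

Euclidean algorithm in ℚ[n]:
  -5n^4-15n^3-5n^2+635n+1950 = ((5/2)n-35/2)(-2n^3-20n^2-102n-260) + (-100n^2-500n-2600)
  -2n^3-20n^2-102n-260 = ((1/50)n+1/10)(-100n^2-500n-2600) + (0)
Last nonzero remainder: -100n^2-500n-2600. Dividing through by -100 gives the monic gcd n^2+5n+26.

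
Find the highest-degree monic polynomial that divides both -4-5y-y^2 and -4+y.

By polynomial division,
  -y^2-5y-4 = (-y-9)(y-4) + (-40)
  y-4 = (-(1/40)y+1/10)(-40) + (0)
The last nonzero remainder is the constant -40, so the polynomials are coprime and gcd = 1.

1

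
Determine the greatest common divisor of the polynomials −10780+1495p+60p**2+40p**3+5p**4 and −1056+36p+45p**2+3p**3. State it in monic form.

Apply the Euclidean algorithm:
  5p**4+40p**3+60p**2+1495p−10780 = ((5/3)p−35/3)(3p**3+45p**2+36p−1056) + (525p**2+3675p−23100)
  3p**3+45p**2+36p−1056 = ((1/175)p+8/175)(525p**2+3675p−23100) + (0)
Last nonzero remainder: 525p**2+3675p−23100. Dividing through by 525 gives the monic gcd p**2+7p−44.

−44+7p+p**2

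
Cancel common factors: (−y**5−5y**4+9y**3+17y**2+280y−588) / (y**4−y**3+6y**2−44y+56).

(−y**2−4y+21)/(y−2)

Repeated division with remainder:
  −y**5−5y**4+9y**3+17y**2+280y−588 = (−y−6)(y**4−y**3+6y**2−44y+56) + (9y**3+9y**2+72y−252)
  y**4−y**3+6y**2−44y+56 = ((1/9)y−2/9)(9y**3+9y**2+72y−252) + (0)
Last nonzero remainder: 9y**3+9y**2+72y−252. Dividing through by 9 gives the monic gcd y**3+y**2+8y−28.
Cancel y**3+y**2+8y−28 from numerator and denominator to get the reduced form.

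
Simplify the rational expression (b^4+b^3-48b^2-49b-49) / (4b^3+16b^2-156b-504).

(b^3-6b^2-6b-7)/(4b^2-12b-72)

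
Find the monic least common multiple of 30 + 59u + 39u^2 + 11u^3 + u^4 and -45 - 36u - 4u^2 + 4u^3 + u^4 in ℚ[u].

-270 - 531u - 321u^2 - 40u^3 + 30u^4 + 11u^5 + u^6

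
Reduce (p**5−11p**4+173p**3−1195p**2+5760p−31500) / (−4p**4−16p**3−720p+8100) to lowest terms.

(−p**3+11p**2−128p+700)/(4p**2+16p−180)

By polynomial division,
  p**5−11p**4+173p**3−1195p**2+5760p−31500 = (−(1/4)p+15/4)(−4p**4−16p**3−720p+8100) + (233p**3−1375p**2+10485p−61875)
  −4p**4−16p**3−720p+8100 = (−(4/233)p−9228/54289)(233p**3−1375p**2+10485p−61875) + (−(2916480/54289)p**2−131241600/54289)
  233p**3−1375p**2+10485p−61875 = (−(12649337/2916480)p+14929475/583296)(−(2916480/54289)p**2−131241600/54289) + (0)
Last nonzero remainder: −(2916480/54289)p**2−131241600/54289. Dividing through by −2916480/54289 gives the monic gcd p**2+45.
Cancel p**2+45 from numerator and denominator to get the reduced form.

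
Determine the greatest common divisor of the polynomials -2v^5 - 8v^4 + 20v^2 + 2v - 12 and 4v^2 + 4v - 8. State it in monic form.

v^2 + v - 2

Repeated division with remainder:
  -2v^5 - 8v^4 + 20v^2 + 2v - 12 = (-(1/2)v^3 - (3/2)v^2 + (1/2)v + 3/2)(4v^2 + 4v - 8) + (0)
Last nonzero remainder: 4v^2 + 4v - 8. Dividing through by 4 gives the monic gcd v^2 + v - 2.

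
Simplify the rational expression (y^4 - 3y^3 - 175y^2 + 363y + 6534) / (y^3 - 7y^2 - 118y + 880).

(y^3 - 14y^2 - 21y + 594)/(y^2 - 18y + 80)

Repeated division with remainder:
  y^4 - 3y^3 - 175y^2 + 363y + 6534 = (y + 4)(y^3 - 7y^2 - 118y + 880) + (-29y^2 - 45y + 3014)
  y^3 - 7y^2 - 118y + 880 = (-(1/29)y + 248/841)(-29y^2 - 45y + 3014) + (-(672/841)y - 7392/841)
  -29y^2 - 45y + 3014 = ((24389/672)y - 115217/336)(-(672/841)y - 7392/841) + (0)
Last nonzero remainder: -(672/841)y - 7392/841. Dividing through by -672/841 gives the monic gcd y + 11.
Cancel y + 11 from numerator and denominator to get the reduced form.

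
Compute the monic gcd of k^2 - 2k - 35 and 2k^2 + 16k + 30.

k + 5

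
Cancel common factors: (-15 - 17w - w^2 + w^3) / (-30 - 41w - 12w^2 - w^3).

(15 + 2w - w^2)/(30 + 11w + w^2)

Apply the Euclidean algorithm:
  w^3 - w^2 - 17w - 15 = (-1)(-w^3 - 12w^2 - 41w - 30) + (-13w^2 - 58w - 45)
  -w^3 - 12w^2 - 41w - 30 = ((1/13)w + 98/169)(-13w^2 - 58w - 45) + (-(660/169)w - 660/169)
  -13w^2 - 58w - 45 = ((2197/660)w + 507/44)(-(660/169)w - 660/169) + (0)
Last nonzero remainder: -(660/169)w - 660/169. Dividing through by -660/169 gives the monic gcd w + 1.
Cancel w + 1 from numerator and denominator to get the reduced form.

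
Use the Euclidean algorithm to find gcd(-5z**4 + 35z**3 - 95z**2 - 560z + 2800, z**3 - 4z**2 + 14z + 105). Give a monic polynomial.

z**2 - 7z + 35

Repeated division with remainder:
  -5z**4 + 35z**3 - 95z**2 - 560z + 2800 = (-5z + 15)(z**3 - 4z**2 + 14z + 105) + (35z**2 - 245z + 1225)
  z**3 - 4z**2 + 14z + 105 = ((1/35)z + 3/35)(35z**2 - 245z + 1225) + (0)
Last nonzero remainder: 35z**2 - 245z + 1225. Dividing through by 35 gives the monic gcd z**2 - 7z + 35.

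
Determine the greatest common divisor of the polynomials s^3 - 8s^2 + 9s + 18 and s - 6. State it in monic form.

s - 6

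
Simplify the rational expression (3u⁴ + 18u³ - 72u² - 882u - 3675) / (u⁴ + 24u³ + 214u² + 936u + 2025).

(3u² - 147)/(u² + 18u + 81)

Euclidean algorithm in ℚ[u]:
  3u⁴ + 18u³ - 72u² - 882u - 3675 = (3)(u⁴ + 24u³ + 214u² + 936u + 2025) + (-54u³ - 714u² - 3690u - 9750)
  u⁴ + 24u³ + 214u² + 936u + 2025 = (-(1/54)u - 97/486)(-54u³ - 714u² - 3690u - 9750) + ((256/81)u² + (512/27)u + 6400/81)
  -54u³ - 714u² - 3690u - 9750 = (-(2187/128)u - 15795/128)((256/81)u² + (512/27)u + 6400/81) + (0)
Last nonzero remainder: (256/81)u² + (512/27)u + 6400/81. Dividing through by 256/81 gives the monic gcd u² + 6u + 25.
Cancel u² + 6u + 25 from numerator and denominator to get the reduced form.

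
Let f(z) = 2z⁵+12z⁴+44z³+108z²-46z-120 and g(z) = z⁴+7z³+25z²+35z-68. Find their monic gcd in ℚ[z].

z²+3z-4

By polynomial division,
  2z⁵+12z⁴+44z³+108z²-46z-120 = (2z-2)(z⁴+7z³+25z²+35z-68) + (8z³+88z²+160z-256)
  z⁴+7z³+25z²+35z-68 = ((1/8)z-1/2)(8z³+88z²+160z-256) + (49z²+147z-196)
  8z³+88z²+160z-256 = ((8/49)z+64/49)(49z²+147z-196) + (0)
Last nonzero remainder: 49z²+147z-196. Dividing through by 49 gives the monic gcd z²+3z-4.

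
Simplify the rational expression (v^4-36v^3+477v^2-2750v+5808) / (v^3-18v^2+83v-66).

By polynomial division,
  v^4-36v^3+477v^2-2750v+5808 = (v-18)(v^3-18v^2+83v-66) + (70v^2-1190v+4620)
  v^3-18v^2+83v-66 = ((1/70)v-1/70)(70v^2-1190v+4620) + (0)
Last nonzero remainder: 70v^2-1190v+4620. Dividing through by 70 gives the monic gcd v^2-17v+66.
Cancel v^2-17v+66 from numerator and denominator to get the reduced form.

(v^2-19v+88)/(v-1)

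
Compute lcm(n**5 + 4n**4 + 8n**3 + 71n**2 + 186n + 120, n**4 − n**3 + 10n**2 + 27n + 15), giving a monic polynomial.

Repeated division with remainder:
  n**5 + 4n**4 + 8n**3 + 71n**2 + 186n + 120 = (n + 5)(n**4 − n**3 + 10n**2 + 27n + 15) + (3n**3 − 6n**2 + 36n + 45)
  n**4 − n**3 + 10n**2 + 27n + 15 = ((1/3)n + 1/3)(3n**3 − 6n**2 + 36n + 45) + (0)
Last nonzero remainder: 3n**3 − 6n**2 + 36n + 45. Dividing through by 3 gives the monic gcd n**3 − 2n**2 + 12n + 15.
Then lcm(f, g) = f·g / gcd(f, g); expanding and making the result monic gives the answer.

n**6 + 5n**5 + 12n**4 + 79n**3 + 257n**2 + 306n + 120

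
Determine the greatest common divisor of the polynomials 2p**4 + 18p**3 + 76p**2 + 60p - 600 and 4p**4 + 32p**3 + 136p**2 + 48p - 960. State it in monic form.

p**3 + 4p**2 + 18p - 60

Apply the Euclidean algorithm:
  2p**4 + 18p**3 + 76p**2 + 60p - 600 = (1/2)(4p**4 + 32p**3 + 136p**2 + 48p - 960) + (2p**3 + 8p**2 + 36p - 120)
  4p**4 + 32p**3 + 136p**2 + 48p - 960 = (2p + 8)(2p**3 + 8p**2 + 36p - 120) + (0)
Last nonzero remainder: 2p**3 + 8p**2 + 36p - 120. Dividing through by 2 gives the monic gcd p**3 + 4p**2 + 18p - 60.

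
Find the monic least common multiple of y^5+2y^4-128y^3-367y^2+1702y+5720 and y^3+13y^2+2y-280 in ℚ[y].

By polynomial division,
  y^5+2y^4-128y^3-367y^2+1702y+5720 = (y^2-11y+13)(y^3+13y^2+2y-280) + (-234y^2-1404y+9360)
  y^3+13y^2+2y-280 = (-(1/234)y-7/234)(-234y^2-1404y+9360) + (0)
Last nonzero remainder: -234y^2-1404y+9360. Dividing through by -234 gives the monic gcd y^2+6y-40.
Then lcm(f, g) = f·g / gcd(f, g); expanding and making the result monic gives the answer.

y^6+9y^5-114y^4-1263y^3-867y^2+17634y+40040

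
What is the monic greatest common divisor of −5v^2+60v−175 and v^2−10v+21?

Apply the Euclidean algorithm:
  −5v^2+60v−175 = (−5)(v^2−10v+21) + (10v−70)
  v^2−10v+21 = ((1/10)v−3/10)(10v−70) + (0)
Last nonzero remainder: 10v−70. Dividing through by 10 gives the monic gcd v−7.

v−7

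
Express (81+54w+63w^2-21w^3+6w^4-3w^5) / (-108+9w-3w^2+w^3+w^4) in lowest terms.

(-3-3w-3w^2)/(4+w)

Apply the Euclidean algorithm:
  -3w^5+6w^4-21w^3+63w^2+54w+81 = (-3w+9)(w^4+w^3-3w^2+9w-108) + (-39w^3+117w^2-351w+1053)
  w^4+w^3-3w^2+9w-108 = (-(1/39)w-4/39)(-39w^3+117w^2-351w+1053) + (0)
Last nonzero remainder: -39w^3+117w^2-351w+1053. Dividing through by -39 gives the monic gcd w^3-3w^2+9w-27.
Cancel w^3-3w^2+9w-27 from numerator and denominator to get the reduced form.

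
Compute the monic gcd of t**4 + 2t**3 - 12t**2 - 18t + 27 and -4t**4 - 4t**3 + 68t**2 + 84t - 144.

Euclidean algorithm in ℚ[t]:
  t**4 + 2t**3 - 12t**2 - 18t + 27 = (-1/4)(-4t**4 - 4t**3 + 68t**2 + 84t - 144) + (t**3 + 5t**2 + 3t - 9)
  -4t**4 - 4t**3 + 68t**2 + 84t - 144 = (-4t + 16)(t**3 + 5t**2 + 3t - 9) + (0)
The last nonzero remainder t**3 + 5t**2 + 3t - 9 is already monic.

t**3 + 5t**2 + 3t - 9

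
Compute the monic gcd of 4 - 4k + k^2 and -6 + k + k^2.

-2 + k

Apply the Euclidean algorithm:
  k^2 - 4k + 4 = (k^2 + k - 6) + (-5k + 10)
  k^2 + k - 6 = (-(1/5)k - 3/5)(-5k + 10) + (0)
Last nonzero remainder: -5k + 10. Dividing through by -5 gives the monic gcd k - 2.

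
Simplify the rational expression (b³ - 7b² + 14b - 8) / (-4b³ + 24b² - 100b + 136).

(-b² + 5b - 4)/(4b² - 16b + 68)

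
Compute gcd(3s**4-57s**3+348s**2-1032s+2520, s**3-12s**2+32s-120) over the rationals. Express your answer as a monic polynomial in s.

s**3-12s**2+32s-120

Repeated division with remainder:
  3s**4-57s**3+348s**2-1032s+2520 = (3s-21)(s**3-12s**2+32s-120) + (0)
The last nonzero remainder s**3-12s**2+32s-120 is already monic.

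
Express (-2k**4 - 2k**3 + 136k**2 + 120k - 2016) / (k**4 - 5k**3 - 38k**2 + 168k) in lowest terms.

(-2k - 12)/(k)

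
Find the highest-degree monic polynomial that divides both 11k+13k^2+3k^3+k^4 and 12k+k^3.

k

Repeated division with remainder:
  k^4+3k^3+13k^2+11k = (k+3)(k^3+12k) + (k^2-25k)
  k^3+12k = (k+25)(k^2-25k) + (637k)
  k^2-25k = ((1/637)k-25/637)(637k) + (0)
Last nonzero remainder: 637k. Dividing through by 637 gives the monic gcd k.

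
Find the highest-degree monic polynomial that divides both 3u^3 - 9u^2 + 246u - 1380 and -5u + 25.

u - 5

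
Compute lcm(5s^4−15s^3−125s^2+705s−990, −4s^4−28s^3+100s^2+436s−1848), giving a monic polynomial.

s^5+4s^4−46s^3−34s^2+789s−1386

Euclidean algorithm in ℚ[s]:
  5s^4−15s^3−125s^2+705s−990 = (−5/4)(−4s^4−28s^3+100s^2+436s−1848) + (−50s^3+1250s−3300)
  −4s^4−28s^3+100s^2+436s−1848 = ((2/25)s+14/25)(−50s^3+1250s−3300) + (0)
Last nonzero remainder: −50s^3+1250s−3300. Dividing through by −50 gives the monic gcd s^3−25s+66.
Then lcm(f, g) = f·g / gcd(f, g); expanding and making the result monic gives the answer.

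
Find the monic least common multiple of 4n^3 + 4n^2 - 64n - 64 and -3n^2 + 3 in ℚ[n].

n^4 - 17n^2 + 16

Apply the Euclidean algorithm:
  4n^3 + 4n^2 - 64n - 64 = (-(4/3)n - 4/3)(-3n^2 + 3) + (-60n - 60)
  -3n^2 + 3 = ((1/20)n - 1/20)(-60n - 60) + (0)
Last nonzero remainder: -60n - 60. Dividing through by -60 gives the monic gcd n + 1.
Then lcm(f, g) = f·g / gcd(f, g); expanding and making the result monic gives the answer.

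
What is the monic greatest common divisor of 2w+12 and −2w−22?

1

Apply the Euclidean algorithm:
  2w+12 = (−1)(−2w−22) + (−10)
  −2w−22 = ((1/5)w+11/5)(−10) + (0)
The last nonzero remainder is the constant −10, so the polynomials are coprime and gcd = 1.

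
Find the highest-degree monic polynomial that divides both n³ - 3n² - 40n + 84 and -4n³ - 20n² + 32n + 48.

n² + 4n - 12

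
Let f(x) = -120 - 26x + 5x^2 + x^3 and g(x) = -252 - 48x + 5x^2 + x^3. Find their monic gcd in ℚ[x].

By polynomial division,
  x^3 + 5x^2 - 26x - 120 = (x^3 + 5x^2 - 48x - 252) + (22x + 132)
  x^3 + 5x^2 - 48x - 252 = ((1/22)x^2 - (1/22)x - 21/11)(22x + 132) + (0)
Last nonzero remainder: 22x + 132. Dividing through by 22 gives the monic gcd x + 6.

6 + x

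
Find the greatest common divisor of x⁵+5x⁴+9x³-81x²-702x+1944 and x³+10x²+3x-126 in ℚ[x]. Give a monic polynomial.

x²+3x-18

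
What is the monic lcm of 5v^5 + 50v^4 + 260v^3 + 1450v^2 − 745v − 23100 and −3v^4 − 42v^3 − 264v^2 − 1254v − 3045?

Repeated division with remainder:
  5v^5 + 50v^4 + 260v^3 + 1450v^2 − 745v − 23100 = (−(5/3)v + 20/3)(−3v^4 − 42v^3 − 264v^2 − 1254v − 3045) + (100v^3 + 1120v^2 + 2540v − 2800)
  −3v^4 − 42v^3 − 264v^2 − 1254v − 3045 = (−(3/100)v − 21/250)(100v^3 + 1120v^2 + 2540v − 2800) + (−(2343/25)v^2 − (28116/25)v − 16401/5)
  100v^3 + 1120v^2 + 2540v − 2800 = (−(2500/2343)v + 2000/2343)(−(2343/25)v^2 − (28116/25)v − 16401/5) + (0)
Last nonzero remainder: −(2343/25)v^2 − (28116/25)v − 16401/5. Dividing through by −2343/25 gives the monic gcd v^2 + 12v + 35.
Then lcm(f, g) = f·g / gcd(f, g); expanding and making the result monic gives the answer.

v^7 + 12v^6 + 101v^5 + 684v^4 + 1939v^3 + 3492v^2 − 13561v − 133980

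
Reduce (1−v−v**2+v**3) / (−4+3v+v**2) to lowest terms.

(−1+v**2)/(4+v)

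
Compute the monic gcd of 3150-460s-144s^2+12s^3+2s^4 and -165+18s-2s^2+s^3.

By polynomial division,
  2s^4+12s^3-144s^2-460s+3150 = (2s+16)(s^3-2s^2+18s-165) + (-148s^2-418s+5790)
  s^3-2s^2+18s-165 = (-(1/148)s+357/10952)(-148s^2-418s+5790) + ((387411/5476)s-1937055/5476)
  -148s^2-418s+5790 = (-(810448/387411)s-2113736/129137)((387411/5476)s-1937055/5476) + (0)
Last nonzero remainder: (387411/5476)s-1937055/5476. Dividing through by 387411/5476 gives the monic gcd s-5.

-5+s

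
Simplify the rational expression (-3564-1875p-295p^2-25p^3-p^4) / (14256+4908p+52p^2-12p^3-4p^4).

(11+p)/(-44+4p)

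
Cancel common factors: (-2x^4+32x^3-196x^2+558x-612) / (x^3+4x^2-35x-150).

By polynomial division,
  -2x^4+32x^3-196x^2+558x-612 = (-2x+40)(x^3+4x^2-35x-150) + (-426x^2+1658x+5388)
  x^3+4x^2-35x-150 = (-(1/426)x-1681/90738)(-426x^2+1658x+5388) + ((379456/45369)x-758912/15123)
  -426x^2+1658x+5388 = (-(9663597/189728)x-20370681/189728)((379456/45369)x-758912/15123) + (0)
Last nonzero remainder: (379456/45369)x-758912/15123. Dividing through by 379456/45369 gives the monic gcd x-6.
Cancel x-6 from numerator and denominator to get the reduced form.

(-2x^3+20x^2-76x+102)/(x^2+10x+25)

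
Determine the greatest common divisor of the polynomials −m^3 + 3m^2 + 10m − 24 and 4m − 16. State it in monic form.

Apply the Euclidean algorithm:
  −m^3 + 3m^2 + 10m − 24 = (−(1/4)m^2 − (1/4)m + 3/2)(4m − 16) + (0)
Last nonzero remainder: 4m − 16. Dividing through by 4 gives the monic gcd m − 4.

m − 4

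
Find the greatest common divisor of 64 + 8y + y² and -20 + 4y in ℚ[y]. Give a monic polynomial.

1

Euclidean algorithm in ℚ[y]:
  y² + 8y + 64 = ((1/4)y + 13/4)(4y - 20) + (129)
  4y - 20 = ((4/129)y - 20/129)(129) + (0)
The last nonzero remainder is the constant 129, so the polynomials are coprime and gcd = 1.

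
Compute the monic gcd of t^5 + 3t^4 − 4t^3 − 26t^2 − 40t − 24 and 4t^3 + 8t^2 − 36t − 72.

t^2 − t − 6

Euclidean algorithm in ℚ[t]:
  t^5 + 3t^4 − 4t^3 − 26t^2 − 40t − 24 = ((1/4)t^2 + (1/4)t + 3/4)(4t^3 + 8t^2 − 36t − 72) + (−5t^2 + 5t + 30)
  4t^3 + 8t^2 − 36t − 72 = (−(4/5)t − 12/5)(−5t^2 + 5t + 30) + (0)
Last nonzero remainder: −5t^2 + 5t + 30. Dividing through by −5 gives the monic gcd t^2 − t − 6.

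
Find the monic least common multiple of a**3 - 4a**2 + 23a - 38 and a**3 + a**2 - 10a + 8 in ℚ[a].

Euclidean algorithm in ℚ[a]:
  a**3 - 4a**2 + 23a - 38 = (a**3 + a**2 - 10a + 8) + (-5a**2 + 33a - 46)
  a**3 + a**2 - 10a + 8 = (-(1/5)a - 38/25)(-5a**2 + 33a - 46) + ((774/25)a - 1548/25)
  -5a**2 + 33a - 46 = (-(125/774)a + 575/774)((774/25)a - 1548/25) + (0)
Last nonzero remainder: (774/25)a - 1548/25. Dividing through by 774/25 gives the monic gcd a - 2.
Then lcm(f, g) = f·g / gcd(f, g); expanding and making the result monic gives the answer.

a**5 - a**4 + 7a**3 + 47a**2 - 206a + 152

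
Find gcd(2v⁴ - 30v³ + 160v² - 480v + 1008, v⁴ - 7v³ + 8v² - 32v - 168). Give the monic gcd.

v³ - 9v² + 26v - 84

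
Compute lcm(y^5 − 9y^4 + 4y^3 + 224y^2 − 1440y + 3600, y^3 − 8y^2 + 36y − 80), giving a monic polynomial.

Repeated division with remainder:
  y^5 − 9y^4 + 4y^3 + 224y^2 − 1440y + 3600 = (y^2 − y − 40)(y^3 − 8y^2 + 36y − 80) + (20y^2 − 80y + 400)
  y^3 − 8y^2 + 36y − 80 = ((1/20)y − 1/5)(20y^2 − 80y + 400) + (0)
Last nonzero remainder: 20y^2 − 80y + 400. Dividing through by 20 gives the monic gcd y^2 − 4y + 20.
Then lcm(f, g) = f·g / gcd(f, g); expanding and making the result monic gives the answer.

y^6 − 13y^5 + 40y^4 + 208y^3 − 2336y^2 + 9360y − 14400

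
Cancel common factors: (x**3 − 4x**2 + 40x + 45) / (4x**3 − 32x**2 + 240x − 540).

(x + 1)/(4x − 12)

Apply the Euclidean algorithm:
  x**3 − 4x**2 + 40x + 45 = (1/4)(4x**3 − 32x**2 + 240x − 540) + (4x**2 − 20x + 180)
  4x**3 − 32x**2 + 240x − 540 = (x − 3)(4x**2 − 20x + 180) + (0)
Last nonzero remainder: 4x**2 − 20x + 180. Dividing through by 4 gives the monic gcd x**2 − 5x + 45.
Cancel x**2 − 5x + 45 from numerator and denominator to get the reduced form.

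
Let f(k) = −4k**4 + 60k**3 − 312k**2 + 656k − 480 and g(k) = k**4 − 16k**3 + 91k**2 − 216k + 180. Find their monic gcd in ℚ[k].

Repeated division with remainder:
  −4k**4 + 60k**3 − 312k**2 + 656k − 480 = (−4)(k**4 − 16k**3 + 91k**2 − 216k + 180) + (−4k**3 + 52k**2 − 208k + 240)
  k**4 − 16k**3 + 91k**2 − 216k + 180 = (−(1/4)k + 3/4)(−4k**3 + 52k**2 − 208k + 240) + (0)
Last nonzero remainder: −4k**3 + 52k**2 − 208k + 240. Dividing through by −4 gives the monic gcd k**3 − 13k**2 + 52k − 60.

k**3 − 13k**2 + 52k − 60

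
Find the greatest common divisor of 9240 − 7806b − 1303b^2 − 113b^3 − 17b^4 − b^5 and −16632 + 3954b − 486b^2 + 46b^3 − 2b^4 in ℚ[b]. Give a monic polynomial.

By polynomial division,
  −b^5 − 17b^4 − 113b^3 − 1303b^2 − 7806b + 9240 = ((1/2)b + 20)(−2b^4 + 46b^3 − 486b^2 + 3954b − 16632) + (−790b^3 + 6440b^2 − 78570b + 341880)
  −2b^4 + 46b^3 − 486b^2 + 3954b − 16632 = ((1/395)b − 1173/31205)(−790b^3 + 6440b^2 − 78570b + 341880) + (−(280896/6241)b^2 + (842688/6241)b − 23595264/6241)
  −790b^3 + 6440b^2 − 78570b + 341880 = ((2465195/140448)b − 1154585/12768)(−(280896/6241)b^2 + (842688/6241)b − 23595264/6241) + (0)
Last nonzero remainder: −(280896/6241)b^2 + (842688/6241)b − 23595264/6241. Dividing through by −280896/6241 gives the monic gcd b^2 − 3b + 84.

84 − 3b + b^2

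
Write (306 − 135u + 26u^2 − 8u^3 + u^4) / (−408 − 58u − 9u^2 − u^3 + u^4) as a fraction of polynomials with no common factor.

By polynomial division,
  u^4 − 8u^3 + 26u^2 − 135u + 306 = (u^4 − u^3 − 9u^2 − 58u − 408) + (−7u^3 + 35u^2 − 77u + 714)
  u^4 − u^3 − 9u^2 − 58u − 408 = (−(1/7)u − 4/7)(−7u^3 + 35u^2 − 77u + 714) + (0)
Last nonzero remainder: −7u^3 + 35u^2 − 77u + 714. Dividing through by −7 gives the monic gcd u^3 − 5u^2 + 11u − 102.
Cancel u^3 − 5u^2 + 11u − 102 from numerator and denominator to get the reduced form.

(−3 + u)/(4 + u)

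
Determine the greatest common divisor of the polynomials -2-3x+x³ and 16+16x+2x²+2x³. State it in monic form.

By polynomial division,
  x³-3x-2 = (1/2)(2x³+2x²+16x+16) + (-x²-11x-10)
  2x³+2x²+16x+16 = (-2x+20)(-x²-11x-10) + (216x+216)
  -x²-11x-10 = (-(1/216)x-5/108)(216x+216) + (0)
Last nonzero remainder: 216x+216. Dividing through by 216 gives the monic gcd x+1.

1+x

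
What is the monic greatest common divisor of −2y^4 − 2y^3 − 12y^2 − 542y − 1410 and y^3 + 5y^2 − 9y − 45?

y^2 + 8y + 15

Euclidean algorithm in ℚ[y]:
  −2y^4 − 2y^3 − 12y^2 − 542y − 1410 = (−2y + 8)(y^3 + 5y^2 − 9y − 45) + (−70y^2 − 560y − 1050)
  y^3 + 5y^2 − 9y − 45 = (−(1/70)y + 3/70)(−70y^2 − 560y − 1050) + (0)
Last nonzero remainder: −70y^2 − 560y − 1050. Dividing through by −70 gives the monic gcd y^2 + 8y + 15.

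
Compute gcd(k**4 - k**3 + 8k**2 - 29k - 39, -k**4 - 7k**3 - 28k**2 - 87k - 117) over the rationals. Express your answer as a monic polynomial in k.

Euclidean algorithm in ℚ[k]:
  k**4 - k**3 + 8k**2 - 29k - 39 = (-1)(-k**4 - 7k**3 - 28k**2 - 87k - 117) + (-8k**3 - 20k**2 - 116k - 156)
  -k**4 - 7k**3 - 28k**2 - 87k - 117 = ((1/8)k + 9/16)(-8k**3 - 20k**2 - 116k - 156) + (-(9/4)k**2 - (9/4)k - 117/4)
  -8k**3 - 20k**2 - 116k - 156 = ((32/9)k + 16/3)(-(9/4)k**2 - (9/4)k - 117/4) + (0)
Last nonzero remainder: -(9/4)k**2 - (9/4)k - 117/4. Dividing through by -9/4 gives the monic gcd k**2 + k + 13.

k**2 + k + 13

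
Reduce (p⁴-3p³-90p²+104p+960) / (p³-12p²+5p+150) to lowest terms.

(p²+4p-32)/(p-5)

Euclidean algorithm in ℚ[p]:
  p⁴-3p³-90p²+104p+960 = (p+9)(p³-12p²+5p+150) + (13p²-91p-390)
  p³-12p²+5p+150 = ((1/13)p-5/13)(13p²-91p-390) + (0)
Last nonzero remainder: 13p²-91p-390. Dividing through by 13 gives the monic gcd p²-7p-30.
Cancel p²-7p-30 from numerator and denominator to get the reduced form.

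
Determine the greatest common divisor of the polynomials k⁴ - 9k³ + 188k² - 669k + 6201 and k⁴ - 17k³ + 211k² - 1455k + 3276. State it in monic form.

k² - 6k + 117

By polynomial division,
  k⁴ - 9k³ + 188k² - 669k + 6201 = (k⁴ - 17k³ + 211k² - 1455k + 3276) + (8k³ - 23k² + 786k + 2925)
  k⁴ - 17k³ + 211k² - 1455k + 3276 = ((1/8)k - 113/64)(8k³ - 23k² + 786k + 2925) + ((4617/64)k² - (13851/32)k + 540189/64)
  8k³ - 23k² + 786k + 2925 = ((512/4617)k + 1600/4617)((4617/64)k² - (13851/32)k + 540189/64) + (0)
Last nonzero remainder: (4617/64)k² - (13851/32)k + 540189/64. Dividing through by 4617/64 gives the monic gcd k² - 6k + 117.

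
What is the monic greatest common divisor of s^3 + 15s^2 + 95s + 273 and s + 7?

s + 7

Apply the Euclidean algorithm:
  s^3 + 15s^2 + 95s + 273 = (s^2 + 8s + 39)(s + 7) + (0)
The last nonzero remainder s + 7 is already monic.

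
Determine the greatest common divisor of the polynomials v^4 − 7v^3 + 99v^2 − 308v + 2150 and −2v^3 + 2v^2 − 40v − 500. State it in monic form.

v^2 − 6v + 50

Apply the Euclidean algorithm:
  v^4 − 7v^3 + 99v^2 − 308v + 2150 = (−(1/2)v + 3)(−2v^3 + 2v^2 − 40v − 500) + (73v^2 − 438v + 3650)
  −2v^3 + 2v^2 − 40v − 500 = (−(2/73)v − 10/73)(73v^2 − 438v + 3650) + (0)
Last nonzero remainder: 73v^2 − 438v + 3650. Dividing through by 73 gives the monic gcd v^2 − 6v + 50.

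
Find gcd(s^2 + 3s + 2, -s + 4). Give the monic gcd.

1

Apply the Euclidean algorithm:
  s^2 + 3s + 2 = (-s - 7)(-s + 4) + (30)
  -s + 4 = (-(1/30)s + 2/15)(30) + (0)
The last nonzero remainder is the constant 30, so the polynomials are coprime and gcd = 1.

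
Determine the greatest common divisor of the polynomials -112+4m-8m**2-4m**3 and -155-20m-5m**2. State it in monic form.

1

Apply the Euclidean algorithm:
  -4m**3-8m**2+4m-112 = ((4/5)m-8/5)(-5m**2-20m-155) + (96m-360)
  -5m**2-20m-155 = (-(5/96)m-155/384)(96m-360) + (-4805/16)
  96m-360 = (-(1536/4805)m+1152/961)(-4805/16) + (0)
The last nonzero remainder is the constant -4805/16, so the polynomials are coprime and gcd = 1.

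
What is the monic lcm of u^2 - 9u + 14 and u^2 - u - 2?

u^3 - 8u^2 + 5u + 14

Euclidean algorithm in ℚ[u]:
  u^2 - 9u + 14 = (u^2 - u - 2) + (-8u + 16)
  u^2 - u - 2 = (-(1/8)u - 1/8)(-8u + 16) + (0)
Last nonzero remainder: -8u + 16. Dividing through by -8 gives the monic gcd u - 2.
Then lcm(f, g) = f·g / gcd(f, g); expanding and making the result monic gives the answer.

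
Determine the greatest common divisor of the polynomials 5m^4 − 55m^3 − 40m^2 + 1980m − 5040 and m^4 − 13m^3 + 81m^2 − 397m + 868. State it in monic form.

m^2 − 11m + 28

Repeated division with remainder:
  5m^4 − 55m^3 − 40m^2 + 1980m − 5040 = (5)(m^4 − 13m^3 + 81m^2 − 397m + 868) + (10m^3 − 445m^2 + 3965m − 9380)
  m^4 − 13m^3 + 81m^2 − 397m + 868 = ((1/10)m + 63/20)(10m^3 − 445m^2 + 3965m − 9380) + ((4345/4)m^2 − (47795/4)m + 30415)
  10m^3 − 445m^2 + 3965m − 9380 = ((8/869)m − 268/869)((4345/4)m^2 − (47795/4)m + 30415) + (0)
Last nonzero remainder: (4345/4)m^2 − (47795/4)m + 30415. Dividing through by 4345/4 gives the monic gcd m^2 − 11m + 28.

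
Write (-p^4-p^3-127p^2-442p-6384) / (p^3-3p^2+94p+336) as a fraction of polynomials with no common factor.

(-p^2-7p-57)/(p+3)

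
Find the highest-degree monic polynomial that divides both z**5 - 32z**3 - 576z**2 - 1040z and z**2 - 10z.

By polynomial division,
  z**5 - 32z**3 - 576z**2 - 1040z = (z**3 + 10z**2 + 68z + 104)(z**2 - 10z) + (0)
The last nonzero remainder z**2 - 10z is already monic.

z**2 - 10z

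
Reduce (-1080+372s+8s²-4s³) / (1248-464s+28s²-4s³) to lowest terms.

Euclidean algorithm in ℚ[s]:
  -4s³+8s²+372s-1080 = (-4s³+28s²-464s+1248) + (-20s²+836s-2328)
  -4s³+28s²-464s+1248 = ((1/5)s+174/25)(-20s²+836s-2328) + (-(145424/25)s+436272/25)
  -20s²+836s-2328 = ((125/36356)s-2425/18178)(-(145424/25)s+436272/25) + (0)
Last nonzero remainder: -(145424/25)s+436272/25. Dividing through by -145424/25 gives the monic gcd s-3.
Cancel s-3 from numerator and denominator to get the reduced form.

(-90+s+s²)/(104-4s+s²)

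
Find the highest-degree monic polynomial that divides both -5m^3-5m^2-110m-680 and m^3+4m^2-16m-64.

m+4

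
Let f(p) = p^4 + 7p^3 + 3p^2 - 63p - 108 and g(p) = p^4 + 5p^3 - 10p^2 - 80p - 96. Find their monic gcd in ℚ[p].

Euclidean algorithm in ℚ[p]:
  p^4 + 7p^3 + 3p^2 - 63p - 108 = (p^4 + 5p^3 - 10p^2 - 80p - 96) + (2p^3 + 13p^2 + 17p - 12)
  p^4 + 5p^3 - 10p^2 - 80p - 96 = ((1/2)p - 3/4)(2p^3 + 13p^2 + 17p - 12) + (-(35/4)p^2 - (245/4)p - 105)
  2p^3 + 13p^2 + 17p - 12 = (-(8/35)p + 4/35)(-(35/4)p^2 - (245/4)p - 105) + (0)
Last nonzero remainder: -(35/4)p^2 - (245/4)p - 105. Dividing through by -35/4 gives the monic gcd p^2 + 7p + 12.

p^2 + 7p + 12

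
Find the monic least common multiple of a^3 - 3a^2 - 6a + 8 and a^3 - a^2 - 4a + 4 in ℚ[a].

Euclidean algorithm in ℚ[a]:
  a^3 - 3a^2 - 6a + 8 = (a^3 - a^2 - 4a + 4) + (-2a^2 - 2a + 4)
  a^3 - a^2 - 4a + 4 = (-(1/2)a + 1)(-2a^2 - 2a + 4) + (0)
Last nonzero remainder: -2a^2 - 2a + 4. Dividing through by -2 gives the monic gcd a^2 + a - 2.
Then lcm(f, g) = f·g / gcd(f, g); expanding and making the result monic gives the answer.

a^4 - 5a^3 + 20a - 16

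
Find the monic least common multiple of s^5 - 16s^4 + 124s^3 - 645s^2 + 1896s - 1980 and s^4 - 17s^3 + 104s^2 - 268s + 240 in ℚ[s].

s^6 - 20s^5 + 188s^4 - 1141s^3 + 4476s^2 - 9564s + 7920

By polynomial division,
  s^5 - 16s^4 + 124s^3 - 645s^2 + 1896s - 1980 = (s + 1)(s^4 - 17s^3 + 104s^2 - 268s + 240) + (37s^3 - 481s^2 + 1924s - 2220)
  s^4 - 17s^3 + 104s^2 - 268s + 240 = ((1/37)s - 4/37)(37s^3 - 481s^2 + 1924s - 2220) + (0)
Last nonzero remainder: 37s^3 - 481s^2 + 1924s - 2220. Dividing through by 37 gives the monic gcd s^3 - 13s^2 + 52s - 60.
Then lcm(f, g) = f·g / gcd(f, g); expanding and making the result monic gives the answer.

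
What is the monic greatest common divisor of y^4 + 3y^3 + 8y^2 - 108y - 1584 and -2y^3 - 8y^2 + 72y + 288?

y^2 - 36

Apply the Euclidean algorithm:
  y^4 + 3y^3 + 8y^2 - 108y - 1584 = (-(1/2)y + 1/2)(-2y^3 - 8y^2 + 72y + 288) + (48y^2 - 1728)
  -2y^3 - 8y^2 + 72y + 288 = (-(1/24)y - 1/6)(48y^2 - 1728) + (0)
Last nonzero remainder: 48y^2 - 1728. Dividing through by 48 gives the monic gcd y^2 - 36.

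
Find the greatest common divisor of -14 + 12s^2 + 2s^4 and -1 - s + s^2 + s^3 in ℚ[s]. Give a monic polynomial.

Repeated division with remainder:
  2s^4 + 12s^2 - 14 = (2s - 2)(s^3 + s^2 - s - 1) + (16s^2 - 16)
  s^3 + s^2 - s - 1 = ((1/16)s + 1/16)(16s^2 - 16) + (0)
Last nonzero remainder: 16s^2 - 16. Dividing through by 16 gives the monic gcd s^2 - 1.

-1 + s^2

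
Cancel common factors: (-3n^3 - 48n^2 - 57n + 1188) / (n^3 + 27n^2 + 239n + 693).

Repeated division with remainder:
  -3n^3 - 48n^2 - 57n + 1188 = (-3)(n^3 + 27n^2 + 239n + 693) + (33n^2 + 660n + 3267)
  n^3 + 27n^2 + 239n + 693 = ((1/33)n + 7/33)(33n^2 + 660n + 3267) + (0)
Last nonzero remainder: 33n^2 + 660n + 3267. Dividing through by 33 gives the monic gcd n^2 + 20n + 99.
Cancel n^2 + 20n + 99 from numerator and denominator to get the reduced form.

(-3n + 12)/(n + 7)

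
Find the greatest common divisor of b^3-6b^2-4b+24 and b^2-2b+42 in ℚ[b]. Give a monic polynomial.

1

Repeated division with remainder:
  b^3-6b^2-4b+24 = (b-4)(b^2-2b+42) + (-54b+192)
  b^2-2b+42 = (-(1/54)b-7/243)(-54b+192) + (3850/81)
  -54b+192 = (-(2187/1925)b+7776/1925)(3850/81) + (0)
The last nonzero remainder is the constant 3850/81, so the polynomials are coprime and gcd = 1.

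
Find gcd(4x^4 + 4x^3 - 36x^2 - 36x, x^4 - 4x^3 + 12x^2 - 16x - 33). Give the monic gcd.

x^2 - 2x - 3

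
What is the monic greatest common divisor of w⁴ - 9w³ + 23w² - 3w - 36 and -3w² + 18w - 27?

w² - 6w + 9

Repeated division with remainder:
  w⁴ - 9w³ + 23w² - 3w - 36 = (-(1/3)w² + w + 4/3)(-3w² + 18w - 27) + (0)
Last nonzero remainder: -3w² + 18w - 27. Dividing through by -3 gives the monic gcd w² - 6w + 9.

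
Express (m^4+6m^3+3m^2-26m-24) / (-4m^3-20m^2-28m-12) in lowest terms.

(-m^2-2m+8)/(4m+4)

Apply the Euclidean algorithm:
  m^4+6m^3+3m^2-26m-24 = (-(1/4)m-1/4)(-4m^3-20m^2-28m-12) + (-9m^2-36m-27)
  -4m^3-20m^2-28m-12 = ((4/9)m+4/9)(-9m^2-36m-27) + (0)
Last nonzero remainder: -9m^2-36m-27. Dividing through by -9 gives the monic gcd m^2+4m+3.
Cancel m^2+4m+3 from numerator and denominator to get the reduced form.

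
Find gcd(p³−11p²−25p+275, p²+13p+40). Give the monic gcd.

p+5

Apply the Euclidean algorithm:
  p³−11p²−25p+275 = (p−24)(p²+13p+40) + (247p+1235)
  p²+13p+40 = ((1/247)p+8/247)(247p+1235) + (0)
Last nonzero remainder: 247p+1235. Dividing through by 247 gives the monic gcd p+5.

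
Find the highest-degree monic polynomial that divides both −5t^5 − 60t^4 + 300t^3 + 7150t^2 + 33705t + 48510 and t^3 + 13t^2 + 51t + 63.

Euclidean algorithm in ℚ[t]:
  −5t^5 − 60t^4 + 300t^3 + 7150t^2 + 33705t + 48510 = (−5t^2 + 5t + 490)(t^3 + 13t^2 + 51t + 63) + (840t^2 + 8400t + 17640)
  t^3 + 13t^2 + 51t + 63 = ((1/840)t + 1/280)(840t^2 + 8400t + 17640) + (0)
Last nonzero remainder: 840t^2 + 8400t + 17640. Dividing through by 840 gives the monic gcd t^2 + 10t + 21.

t^2 + 10t + 21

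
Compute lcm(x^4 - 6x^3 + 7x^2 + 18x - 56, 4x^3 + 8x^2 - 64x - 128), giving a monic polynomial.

Repeated division with remainder:
  x^4 - 6x^3 + 7x^2 + 18x - 56 = ((1/4)x - 2)(4x^3 + 8x^2 - 64x - 128) + (39x^2 - 78x - 312)
  4x^3 + 8x^2 - 64x - 128 = ((4/39)x + 16/39)(39x^2 - 78x - 312) + (0)
Last nonzero remainder: 39x^2 - 78x - 312. Dividing through by 39 gives the monic gcd x^2 - 2x - 8.
Then lcm(f, g) = f·g / gcd(f, g); expanding and making the result monic gives the answer.

x^5 - 2x^4 - 17x^3 + 46x^2 + 16x - 224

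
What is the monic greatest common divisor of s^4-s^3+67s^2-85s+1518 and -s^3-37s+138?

By polynomial division,
  s^4-s^3+67s^2-85s+1518 = (-s+1)(-s^3-37s+138) + (30s^2+90s+1380)
  -s^3-37s+138 = (-(1/30)s+1/10)(30s^2+90s+1380) + (0)
Last nonzero remainder: 30s^2+90s+1380. Dividing through by 30 gives the monic gcd s^2+3s+46.

s^2+3s+46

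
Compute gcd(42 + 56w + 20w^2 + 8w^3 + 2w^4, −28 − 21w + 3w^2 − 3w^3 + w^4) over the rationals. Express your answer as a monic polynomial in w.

Apply the Euclidean algorithm:
  2w^4 + 8w^3 + 20w^2 + 56w + 42 = (2)(w^4 − 3w^3 + 3w^2 − 21w − 28) + (14w^3 + 14w^2 + 98w + 98)
  w^4 − 3w^3 + 3w^2 − 21w − 28 = ((1/14)w − 2/7)(14w^3 + 14w^2 + 98w + 98) + (0)
Last nonzero remainder: 14w^3 + 14w^2 + 98w + 98. Dividing through by 14 gives the monic gcd w^3 + w^2 + 7w + 7.

7 + 7w + w^2 + w^3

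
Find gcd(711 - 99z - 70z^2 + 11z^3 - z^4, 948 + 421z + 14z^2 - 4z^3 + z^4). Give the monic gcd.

237 + 46z - 8z^2 + z^3

Euclidean algorithm in ℚ[z]:
  -z^4 + 11z^3 - 70z^2 - 99z + 711 = (-1)(z^4 - 4z^3 + 14z^2 + 421z + 948) + (7z^3 - 56z^2 + 322z + 1659)
  z^4 - 4z^3 + 14z^2 + 421z + 948 = ((1/7)z + 4/7)(7z^3 - 56z^2 + 322z + 1659) + (0)
Last nonzero remainder: 7z^3 - 56z^2 + 322z + 1659. Dividing through by 7 gives the monic gcd z^3 - 8z^2 + 46z + 237.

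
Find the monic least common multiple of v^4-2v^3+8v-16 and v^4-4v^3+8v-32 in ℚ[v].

Euclidean algorithm in ℚ[v]:
  v^4-2v^3+8v-16 = (v^4-4v^3+8v-32) + (2v^3+16)
  v^4-4v^3+8v-32 = ((1/2)v-2)(2v^3+16) + (0)
Last nonzero remainder: 2v^3+16. Dividing through by 2 gives the monic gcd v^3+8.
Then lcm(f, g) = f·g / gcd(f, g); expanding and making the result monic gives the answer.

v^5-6v^4+8v^3+8v^2-48v+64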